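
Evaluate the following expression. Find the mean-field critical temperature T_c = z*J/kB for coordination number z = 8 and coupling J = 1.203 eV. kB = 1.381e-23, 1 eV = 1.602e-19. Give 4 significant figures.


Step 1: z*J = 8*1.203 = 9.624 eV
Step 2: Convert to Joules: 9.624*1.602e-19 = 1.542e-18 J
Step 3: T_c = 1.542e-18 / 1.381e-23 = 1.116e+05 K

1.116e+05


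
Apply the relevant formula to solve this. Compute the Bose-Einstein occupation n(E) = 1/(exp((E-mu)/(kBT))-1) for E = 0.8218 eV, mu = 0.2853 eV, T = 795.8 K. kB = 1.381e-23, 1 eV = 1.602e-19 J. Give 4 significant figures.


Step 1: (E - mu) = 0.5365 eV
Step 2: x = (E-mu)*eV/(kB*T) = 0.5365*1.602e-19/(1.381e-23*795.8) = 7.821
Step 3: exp(x) = 2491
Step 4: n = 1/(exp(x)-1) = 0.0004016

0.0004016


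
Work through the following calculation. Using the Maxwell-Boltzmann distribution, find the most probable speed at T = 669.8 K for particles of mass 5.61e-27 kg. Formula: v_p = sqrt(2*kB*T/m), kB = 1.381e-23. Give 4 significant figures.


Step 1: Numerator = 2*kB*T = 2*1.381e-23*669.8 = 1.85e-20
Step 2: Ratio = 1.85e-20 / 5.61e-27 = 3.298e+06
Step 3: v_p = sqrt(3.298e+06) = 1816 m/s

1816


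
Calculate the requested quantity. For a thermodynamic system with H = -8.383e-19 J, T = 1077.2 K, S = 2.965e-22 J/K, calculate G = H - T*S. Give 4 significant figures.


Step 1: T*S = 1077.2 * 2.965e-22 = 3.194e-19 J
Step 2: G = H - T*S = -8.383e-19 - 3.194e-19
Step 3: G = -1.158e-18 J

-1.158e-18


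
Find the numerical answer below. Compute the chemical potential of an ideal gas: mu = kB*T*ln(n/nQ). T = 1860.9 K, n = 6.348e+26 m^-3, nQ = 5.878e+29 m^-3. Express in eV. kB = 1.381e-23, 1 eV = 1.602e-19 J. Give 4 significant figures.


Step 1: n/nQ = 6.348e+26/5.878e+29 = 0.00108
Step 2: ln(n/nQ) = -6.831
Step 3: mu = kB*T*ln(n/nQ) = 2.57e-20*-6.831 = -1.755e-19 J
Step 4: Convert to eV: -1.755e-19/1.602e-19 = -1.096 eV

-1.096


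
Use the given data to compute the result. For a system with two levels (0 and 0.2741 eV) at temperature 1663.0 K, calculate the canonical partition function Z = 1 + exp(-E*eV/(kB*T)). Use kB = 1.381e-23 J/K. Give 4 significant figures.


Step 1: Compute beta*E = E*eV/(kB*T) = 0.2741*1.602e-19/(1.381e-23*1663.0) = 1.912
Step 2: exp(-beta*E) = exp(-1.912) = 0.1478
Step 3: Z = 1 + 0.1478 = 1.148

1.148


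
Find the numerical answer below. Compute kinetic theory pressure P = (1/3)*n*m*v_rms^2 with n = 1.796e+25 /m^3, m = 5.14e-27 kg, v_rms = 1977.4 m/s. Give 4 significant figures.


Step 1: v_rms^2 = 1977.4^2 = 3.91e+06
Step 2: n*m = 1.796e+25*5.14e-27 = 0.09231
Step 3: P = (1/3)*0.09231*3.91e+06 = 1.203e+05 Pa

1.203e+05


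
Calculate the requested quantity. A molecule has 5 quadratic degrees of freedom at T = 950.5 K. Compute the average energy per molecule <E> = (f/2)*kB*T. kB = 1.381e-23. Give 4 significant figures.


Step 1: f/2 = 5/2 = 2.5
Step 2: kB*T = 1.381e-23 * 950.5 = 1.313e-20
Step 3: <E> = 2.5 * 1.313e-20 = 3.282e-20 J

3.282e-20


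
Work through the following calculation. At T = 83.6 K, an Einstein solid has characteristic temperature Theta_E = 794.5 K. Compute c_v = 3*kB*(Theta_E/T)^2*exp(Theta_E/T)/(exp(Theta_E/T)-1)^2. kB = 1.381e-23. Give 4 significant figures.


Step 1: x = Theta_E/T = 794.5/83.6 = 9.504
Step 2: x^2 = 90.32
Step 3: exp(x) = 1.341e+04
Step 4: c_v = 3*1.381e-23*90.32*1.341e+04/(1.341e+04-1)^2 = 2.791e-25

2.791e-25


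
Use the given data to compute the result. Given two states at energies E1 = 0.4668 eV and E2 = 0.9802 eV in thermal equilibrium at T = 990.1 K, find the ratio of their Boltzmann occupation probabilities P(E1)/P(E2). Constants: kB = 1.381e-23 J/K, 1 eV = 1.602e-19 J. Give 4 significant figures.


Step 1: Compute energy difference dE = E1 - E2 = 0.4668 - 0.9802 = -0.5134 eV
Step 2: Convert to Joules: dE_J = -0.5134 * 1.602e-19 = -8.225e-20 J
Step 3: Compute exponent = -dE_J / (kB * T) = -(-8.225e-20) / (1.381e-23 * 990.1) = 6.015
Step 4: P(E1)/P(E2) = exp(6.015) = 409.6

409.6


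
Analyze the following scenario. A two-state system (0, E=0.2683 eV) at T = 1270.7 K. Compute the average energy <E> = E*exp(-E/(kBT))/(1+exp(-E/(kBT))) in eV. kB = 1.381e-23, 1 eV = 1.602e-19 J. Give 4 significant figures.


Step 1: beta*E = 0.2683*1.602e-19/(1.381e-23*1270.7) = 2.449
Step 2: exp(-beta*E) = 0.08635
Step 3: <E> = 0.2683*0.08635/(1+0.08635) = 0.02133 eV

0.02133


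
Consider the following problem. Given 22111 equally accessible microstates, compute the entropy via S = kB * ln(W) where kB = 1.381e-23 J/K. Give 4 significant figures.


Step 1: ln(W) = ln(22111) = 10
Step 2: S = kB * ln(W) = 1.381e-23 * 10
Step 3: S = 1.382e-22 J/K

1.382e-22


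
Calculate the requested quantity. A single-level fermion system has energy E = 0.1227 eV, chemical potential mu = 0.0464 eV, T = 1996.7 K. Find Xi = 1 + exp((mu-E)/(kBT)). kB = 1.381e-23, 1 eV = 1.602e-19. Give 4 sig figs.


Step 1: (mu - E) = 0.0464 - 0.1227 = -0.0763 eV
Step 2: x = (mu-E)*eV/(kB*T) = -0.0763*1.602e-19/(1.381e-23*1996.7) = -0.4433
Step 3: exp(x) = 0.6419
Step 4: Xi = 1 + 0.6419 = 1.642

1.642


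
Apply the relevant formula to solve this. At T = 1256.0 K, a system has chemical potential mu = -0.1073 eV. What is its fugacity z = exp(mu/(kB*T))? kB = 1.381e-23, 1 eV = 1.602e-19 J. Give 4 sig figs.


Step 1: Convert mu to Joules: -0.1073*1.602e-19 = -1.719e-20 J
Step 2: kB*T = 1.381e-23*1256.0 = 1.735e-20 J
Step 3: mu/(kB*T) = -0.991
Step 4: z = exp(-0.991) = 0.3712

0.3712


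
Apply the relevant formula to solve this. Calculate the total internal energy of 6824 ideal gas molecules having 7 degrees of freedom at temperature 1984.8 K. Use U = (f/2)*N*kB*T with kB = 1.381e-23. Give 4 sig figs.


Step 1: f/2 = 7/2 = 3.5
Step 2: N*kB*T = 6824*1.381e-23*1984.8 = 1.87e-16
Step 3: U = 3.5 * 1.87e-16 = 6.547e-16 J

6.547e-16


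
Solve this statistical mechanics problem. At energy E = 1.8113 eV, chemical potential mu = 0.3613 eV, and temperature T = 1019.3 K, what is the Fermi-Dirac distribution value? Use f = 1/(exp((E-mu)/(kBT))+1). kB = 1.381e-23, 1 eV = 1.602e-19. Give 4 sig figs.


Step 1: (E - mu) = 1.8113 - 0.3613 = 1.45 eV
Step 2: Convert: (E-mu)*eV = 2.323e-19 J
Step 3: x = (E-mu)*eV/(kB*T) = 16.5
Step 4: f = 1/(exp(16.5)+1) = 6.812e-08

6.812e-08


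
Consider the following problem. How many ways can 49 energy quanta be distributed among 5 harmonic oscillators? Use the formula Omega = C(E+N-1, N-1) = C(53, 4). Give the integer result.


Step 1: Use binomial coefficient C(53, 4)
Step 2: Numerator = 53! / 49!
Step 3: Denominator = 4!
Step 4: Omega = 292825

292825


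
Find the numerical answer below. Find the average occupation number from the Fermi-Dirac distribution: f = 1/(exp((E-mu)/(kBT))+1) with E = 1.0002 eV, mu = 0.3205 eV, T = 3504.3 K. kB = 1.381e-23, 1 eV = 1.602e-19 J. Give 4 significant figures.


Step 1: (E - mu) = 1.0002 - 0.3205 = 0.6797 eV
Step 2: Convert: (E-mu)*eV = 1.089e-19 J
Step 3: x = (E-mu)*eV/(kB*T) = 2.25
Step 4: f = 1/(exp(2.25)+1) = 0.09535

0.09535


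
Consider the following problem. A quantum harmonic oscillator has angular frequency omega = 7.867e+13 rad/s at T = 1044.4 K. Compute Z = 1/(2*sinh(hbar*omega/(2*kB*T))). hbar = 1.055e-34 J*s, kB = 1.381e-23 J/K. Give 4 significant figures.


Step 1: Compute x = hbar*omega/(kB*T) = 1.055e-34*7.867e+13/(1.381e-23*1044.4) = 0.5754
Step 2: x/2 = 0.2877
Step 3: sinh(x/2) = 0.2917
Step 4: Z = 1/(2*0.2917) = 1.714

1.714


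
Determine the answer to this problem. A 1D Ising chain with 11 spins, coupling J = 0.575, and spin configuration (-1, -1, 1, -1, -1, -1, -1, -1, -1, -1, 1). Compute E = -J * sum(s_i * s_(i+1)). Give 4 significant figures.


Step 1: Nearest-neighbor products: 1, -1, -1, 1, 1, 1, 1, 1, 1, -1
Step 2: Sum of products = 4
Step 3: E = -0.575 * 4 = -2.3

-2.3


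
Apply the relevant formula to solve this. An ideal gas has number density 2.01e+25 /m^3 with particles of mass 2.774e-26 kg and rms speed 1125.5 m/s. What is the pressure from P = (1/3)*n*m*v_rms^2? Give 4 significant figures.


Step 1: v_rms^2 = 1125.5^2 = 1.267e+06
Step 2: n*m = 2.01e+25*2.774e-26 = 0.5576
Step 3: P = (1/3)*0.5576*1.267e+06 = 2.354e+05 Pa

2.354e+05


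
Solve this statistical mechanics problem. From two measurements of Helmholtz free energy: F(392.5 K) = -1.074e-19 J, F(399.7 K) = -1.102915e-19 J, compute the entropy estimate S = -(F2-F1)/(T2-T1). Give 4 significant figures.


Step 1: dF = F2 - F1 = -1.102915e-19 - (-1.074e-19) = -2.8915e-21 J
Step 2: dT = T2 - T1 = 399.7 - 392.5 = 7.2 K
Step 3: S = -dF/dT = -(-2.8915e-21)/7.2 = 4.016e-22 J/K

4.016e-22


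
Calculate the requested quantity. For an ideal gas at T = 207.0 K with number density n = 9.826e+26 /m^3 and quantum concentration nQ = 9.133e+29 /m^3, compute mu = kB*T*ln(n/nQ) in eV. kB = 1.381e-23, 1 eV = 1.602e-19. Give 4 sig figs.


Step 1: n/nQ = 9.826e+26/9.133e+29 = 0.001076
Step 2: ln(n/nQ) = -6.835
Step 3: mu = kB*T*ln(n/nQ) = 2.859e-21*-6.835 = -1.954e-20 J
Step 4: Convert to eV: -1.954e-20/1.602e-19 = -0.122 eV

-0.122


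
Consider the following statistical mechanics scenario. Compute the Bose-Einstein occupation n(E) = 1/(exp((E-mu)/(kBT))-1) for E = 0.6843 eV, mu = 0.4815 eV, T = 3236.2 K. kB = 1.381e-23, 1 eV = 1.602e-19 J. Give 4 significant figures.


Step 1: (E - mu) = 0.2028 eV
Step 2: x = (E-mu)*eV/(kB*T) = 0.2028*1.602e-19/(1.381e-23*3236.2) = 0.7269
Step 3: exp(x) = 2.069
Step 4: n = 1/(exp(x)-1) = 0.9357

0.9357


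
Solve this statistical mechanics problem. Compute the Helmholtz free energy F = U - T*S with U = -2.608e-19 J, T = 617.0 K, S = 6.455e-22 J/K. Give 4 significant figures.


Step 1: T*S = 617.0 * 6.455e-22 = 3.983e-19 J
Step 2: F = U - T*S = -2.608e-19 - 3.983e-19
Step 3: F = -6.591e-19 J

-6.591e-19


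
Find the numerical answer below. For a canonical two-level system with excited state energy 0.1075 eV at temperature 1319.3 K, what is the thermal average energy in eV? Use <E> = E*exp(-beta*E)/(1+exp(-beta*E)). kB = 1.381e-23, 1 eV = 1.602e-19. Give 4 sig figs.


Step 1: beta*E = 0.1075*1.602e-19/(1.381e-23*1319.3) = 0.9452
Step 2: exp(-beta*E) = 0.3886
Step 3: <E> = 0.1075*0.3886/(1+0.3886) = 0.03008 eV

0.03008


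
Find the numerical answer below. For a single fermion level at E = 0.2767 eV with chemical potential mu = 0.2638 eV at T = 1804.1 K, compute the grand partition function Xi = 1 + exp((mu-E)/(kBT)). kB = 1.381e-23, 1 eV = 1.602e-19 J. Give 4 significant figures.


Step 1: (mu - E) = 0.2638 - 0.2767 = -0.0129 eV
Step 2: x = (mu-E)*eV/(kB*T) = -0.0129*1.602e-19/(1.381e-23*1804.1) = -0.08295
Step 3: exp(x) = 0.9204
Step 4: Xi = 1 + 0.9204 = 1.92

1.92


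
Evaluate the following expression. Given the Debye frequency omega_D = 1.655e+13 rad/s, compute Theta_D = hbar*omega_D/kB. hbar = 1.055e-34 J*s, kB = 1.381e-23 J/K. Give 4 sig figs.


Step 1: hbar*omega_D = 1.055e-34 * 1.655e+13 = 1.746e-21 J
Step 2: Theta_D = 1.746e-21 / 1.381e-23
Step 3: Theta_D = 126.4 K

126.4


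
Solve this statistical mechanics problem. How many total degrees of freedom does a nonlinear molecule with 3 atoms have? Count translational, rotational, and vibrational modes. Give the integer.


Step 1: Translational DOF = 3
Step 2: Rotational DOF (nonlinear) = 3
Step 3: Vibrational DOF = 3*3 - 6 = 3
Step 4: Total = 3 + 3 + 3 = 9

9


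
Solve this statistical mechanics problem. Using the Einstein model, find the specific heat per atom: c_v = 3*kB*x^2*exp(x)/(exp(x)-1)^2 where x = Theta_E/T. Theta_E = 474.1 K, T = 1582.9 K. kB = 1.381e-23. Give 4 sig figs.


Step 1: x = Theta_E/T = 474.1/1582.9 = 0.2995
Step 2: x^2 = 0.08971
Step 3: exp(x) = 1.349
Step 4: c_v = 3*1.381e-23*0.08971*1.349/(1.349-1)^2 = 4.112e-23

4.112e-23


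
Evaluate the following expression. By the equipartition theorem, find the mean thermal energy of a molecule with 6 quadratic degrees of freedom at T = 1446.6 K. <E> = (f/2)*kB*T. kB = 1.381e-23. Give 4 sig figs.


Step 1: f/2 = 6/2 = 3
Step 2: kB*T = 1.381e-23 * 1446.6 = 1.998e-20
Step 3: <E> = 3 * 1.998e-20 = 5.993e-20 J

5.993e-20


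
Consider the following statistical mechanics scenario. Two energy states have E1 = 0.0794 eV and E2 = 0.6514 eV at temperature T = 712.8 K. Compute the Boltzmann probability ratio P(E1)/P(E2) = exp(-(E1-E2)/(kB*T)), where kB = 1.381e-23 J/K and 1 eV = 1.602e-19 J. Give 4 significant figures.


Step 1: Compute energy difference dE = E1 - E2 = 0.0794 - 0.6514 = -0.572 eV
Step 2: Convert to Joules: dE_J = -0.572 * 1.602e-19 = -9.163e-20 J
Step 3: Compute exponent = -dE_J / (kB * T) = -(-9.163e-20) / (1.381e-23 * 712.8) = 9.309
Step 4: P(E1)/P(E2) = exp(9.309) = 1.104e+04

1.104e+04


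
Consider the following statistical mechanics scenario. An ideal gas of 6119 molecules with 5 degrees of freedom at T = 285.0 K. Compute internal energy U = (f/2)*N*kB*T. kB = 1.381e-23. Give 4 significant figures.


Step 1: f/2 = 5/2 = 2.5
Step 2: N*kB*T = 6119*1.381e-23*285.0 = 2.408e-17
Step 3: U = 2.5 * 2.408e-17 = 6.021e-17 J

6.021e-17


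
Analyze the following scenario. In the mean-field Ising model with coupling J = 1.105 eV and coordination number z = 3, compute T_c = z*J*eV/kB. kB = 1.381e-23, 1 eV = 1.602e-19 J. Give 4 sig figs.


Step 1: z*J = 3*1.105 = 3.315 eV
Step 2: Convert to Joules: 3.315*1.602e-19 = 5.311e-19 J
Step 3: T_c = 5.311e-19 / 1.381e-23 = 3.845e+04 K

3.845e+04


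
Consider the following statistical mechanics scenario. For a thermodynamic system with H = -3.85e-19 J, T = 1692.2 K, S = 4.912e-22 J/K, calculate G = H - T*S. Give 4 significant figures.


Step 1: T*S = 1692.2 * 4.912e-22 = 8.312e-19 J
Step 2: G = H - T*S = -3.85e-19 - 8.312e-19
Step 3: G = -1.216e-18 J

-1.216e-18


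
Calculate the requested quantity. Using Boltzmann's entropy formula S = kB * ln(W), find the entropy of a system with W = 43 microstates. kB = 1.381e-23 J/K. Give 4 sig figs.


Step 1: ln(W) = ln(43) = 3.761
Step 2: S = kB * ln(W) = 1.381e-23 * 3.761
Step 3: S = 5.194e-23 J/K

5.194e-23


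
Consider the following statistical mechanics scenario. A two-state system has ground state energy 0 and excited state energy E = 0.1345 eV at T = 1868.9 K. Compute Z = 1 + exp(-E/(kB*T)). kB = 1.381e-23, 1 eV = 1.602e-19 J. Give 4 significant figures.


Step 1: Compute beta*E = E*eV/(kB*T) = 0.1345*1.602e-19/(1.381e-23*1868.9) = 0.8348
Step 2: exp(-beta*E) = exp(-0.8348) = 0.4339
Step 3: Z = 1 + 0.4339 = 1.434

1.434


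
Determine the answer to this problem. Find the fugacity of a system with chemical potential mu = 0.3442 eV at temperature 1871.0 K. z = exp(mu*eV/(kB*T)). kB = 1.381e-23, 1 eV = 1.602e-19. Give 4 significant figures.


Step 1: Convert mu to Joules: 0.3442*1.602e-19 = 5.514e-20 J
Step 2: kB*T = 1.381e-23*1871.0 = 2.584e-20 J
Step 3: mu/(kB*T) = 2.134
Step 4: z = exp(2.134) = 8.449

8.449


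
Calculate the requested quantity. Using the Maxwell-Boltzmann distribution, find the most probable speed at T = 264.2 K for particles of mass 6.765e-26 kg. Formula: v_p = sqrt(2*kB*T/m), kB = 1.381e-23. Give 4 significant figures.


Step 1: Numerator = 2*kB*T = 2*1.381e-23*264.2 = 7.297e-21
Step 2: Ratio = 7.297e-21 / 6.765e-26 = 1.079e+05
Step 3: v_p = sqrt(1.079e+05) = 328.4 m/s

328.4


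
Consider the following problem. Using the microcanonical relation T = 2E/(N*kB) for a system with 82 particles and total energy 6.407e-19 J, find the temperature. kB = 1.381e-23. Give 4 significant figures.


Step 1: Numerator = 2*E = 2*6.407e-19 = 1.281e-18 J
Step 2: Denominator = N*kB = 82*1.381e-23 = 1.132e-21
Step 3: T = 1.281e-18 / 1.132e-21 = 1132 K

1132


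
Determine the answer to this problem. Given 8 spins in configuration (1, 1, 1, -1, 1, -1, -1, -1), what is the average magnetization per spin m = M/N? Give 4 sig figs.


Step 1: Count up spins (+1): 4, down spins (-1): 4
Step 2: Total magnetization M = 4 - 4 = 0
Step 3: m = M/N = 0/8 = 0

0


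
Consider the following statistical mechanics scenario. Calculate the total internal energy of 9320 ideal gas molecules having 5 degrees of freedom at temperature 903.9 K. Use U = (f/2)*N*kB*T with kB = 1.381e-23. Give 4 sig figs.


Step 1: f/2 = 5/2 = 2.5
Step 2: N*kB*T = 9320*1.381e-23*903.9 = 1.163e-16
Step 3: U = 2.5 * 1.163e-16 = 2.909e-16 J

2.909e-16


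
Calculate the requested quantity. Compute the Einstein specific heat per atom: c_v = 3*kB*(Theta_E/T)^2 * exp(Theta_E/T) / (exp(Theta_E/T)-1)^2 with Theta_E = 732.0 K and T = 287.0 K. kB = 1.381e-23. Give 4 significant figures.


Step 1: x = Theta_E/T = 732.0/287.0 = 2.551
Step 2: x^2 = 6.505
Step 3: exp(x) = 12.81
Step 4: c_v = 3*1.381e-23*6.505*12.81/(12.81-1)^2 = 2.474e-23

2.474e-23


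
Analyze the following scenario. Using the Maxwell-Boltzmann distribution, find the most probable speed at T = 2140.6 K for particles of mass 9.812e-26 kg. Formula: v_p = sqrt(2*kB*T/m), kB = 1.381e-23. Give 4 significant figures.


Step 1: Numerator = 2*kB*T = 2*1.381e-23*2140.6 = 5.912e-20
Step 2: Ratio = 5.912e-20 / 9.812e-26 = 6.026e+05
Step 3: v_p = sqrt(6.026e+05) = 776.2 m/s

776.2


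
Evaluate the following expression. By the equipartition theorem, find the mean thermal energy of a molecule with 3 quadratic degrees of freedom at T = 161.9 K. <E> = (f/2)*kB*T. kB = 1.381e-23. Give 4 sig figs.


Step 1: f/2 = 3/2 = 1.5
Step 2: kB*T = 1.381e-23 * 161.9 = 2.236e-21
Step 3: <E> = 1.5 * 2.236e-21 = 3.354e-21 J

3.354e-21


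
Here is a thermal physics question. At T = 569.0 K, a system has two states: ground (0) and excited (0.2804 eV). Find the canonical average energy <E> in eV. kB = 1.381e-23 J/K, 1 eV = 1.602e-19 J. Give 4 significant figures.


Step 1: beta*E = 0.2804*1.602e-19/(1.381e-23*569.0) = 5.717
Step 2: exp(-beta*E) = 0.003291
Step 3: <E> = 0.2804*0.003291/(1+0.003291) = 0.0009198 eV

0.0009198


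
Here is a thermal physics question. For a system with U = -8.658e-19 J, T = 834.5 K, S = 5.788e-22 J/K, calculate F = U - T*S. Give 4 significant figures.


Step 1: T*S = 834.5 * 5.788e-22 = 4.83e-19 J
Step 2: F = U - T*S = -8.658e-19 - 4.83e-19
Step 3: F = -1.349e-18 J

-1.349e-18


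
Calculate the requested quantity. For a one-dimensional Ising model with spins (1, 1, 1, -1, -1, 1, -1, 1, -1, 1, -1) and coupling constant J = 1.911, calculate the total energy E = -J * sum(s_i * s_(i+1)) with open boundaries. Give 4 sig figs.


Step 1: Nearest-neighbor products: 1, 1, -1, 1, -1, -1, -1, -1, -1, -1
Step 2: Sum of products = -4
Step 3: E = -1.911 * -4 = 7.644

7.644


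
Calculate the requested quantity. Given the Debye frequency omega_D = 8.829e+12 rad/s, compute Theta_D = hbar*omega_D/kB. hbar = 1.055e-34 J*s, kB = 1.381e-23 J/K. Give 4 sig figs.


Step 1: hbar*omega_D = 1.055e-34 * 8.829e+12 = 9.315e-22 J
Step 2: Theta_D = 9.315e-22 / 1.381e-23
Step 3: Theta_D = 67.45 K

67.45


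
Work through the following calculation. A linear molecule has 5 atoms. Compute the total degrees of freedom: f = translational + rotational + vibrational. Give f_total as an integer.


Step 1: Translational DOF = 3
Step 2: Rotational DOF (linear) = 2
Step 3: Vibrational DOF = 3*5 - 5 = 10
Step 4: Total = 3 + 2 + 10 = 15

15


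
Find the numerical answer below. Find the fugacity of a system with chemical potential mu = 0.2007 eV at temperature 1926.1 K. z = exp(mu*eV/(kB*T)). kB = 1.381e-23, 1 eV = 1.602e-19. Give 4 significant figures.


Step 1: Convert mu to Joules: 0.2007*1.602e-19 = 3.215e-20 J
Step 2: kB*T = 1.381e-23*1926.1 = 2.66e-20 J
Step 3: mu/(kB*T) = 1.209
Step 4: z = exp(1.209) = 3.349

3.349


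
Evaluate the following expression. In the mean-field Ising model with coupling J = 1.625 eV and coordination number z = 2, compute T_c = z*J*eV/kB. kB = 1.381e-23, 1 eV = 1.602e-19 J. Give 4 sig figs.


Step 1: z*J = 2*1.625 = 3.25 eV
Step 2: Convert to Joules: 3.25*1.602e-19 = 5.206e-19 J
Step 3: T_c = 5.206e-19 / 1.381e-23 = 3.77e+04 K

3.77e+04


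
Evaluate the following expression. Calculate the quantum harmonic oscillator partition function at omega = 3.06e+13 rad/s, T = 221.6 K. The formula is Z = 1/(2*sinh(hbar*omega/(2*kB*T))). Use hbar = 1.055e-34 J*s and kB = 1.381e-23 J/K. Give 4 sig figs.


Step 1: Compute x = hbar*omega/(kB*T) = 1.055e-34*3.06e+13/(1.381e-23*221.6) = 1.055
Step 2: x/2 = 0.5274
Step 3: sinh(x/2) = 0.5522
Step 4: Z = 1/(2*0.5522) = 0.9054

0.9054


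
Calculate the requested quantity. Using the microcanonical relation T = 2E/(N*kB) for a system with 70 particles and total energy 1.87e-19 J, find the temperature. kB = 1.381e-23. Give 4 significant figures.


Step 1: Numerator = 2*E = 2*1.87e-19 = 3.74e-19 J
Step 2: Denominator = N*kB = 70*1.381e-23 = 9.667e-22
Step 3: T = 3.74e-19 / 9.667e-22 = 386.9 K

386.9


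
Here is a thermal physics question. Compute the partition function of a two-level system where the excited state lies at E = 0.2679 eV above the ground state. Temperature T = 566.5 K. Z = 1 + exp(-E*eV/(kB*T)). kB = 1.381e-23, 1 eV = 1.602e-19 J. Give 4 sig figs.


Step 1: Compute beta*E = E*eV/(kB*T) = 0.2679*1.602e-19/(1.381e-23*566.5) = 5.486
Step 2: exp(-beta*E) = exp(-5.486) = 0.004145
Step 3: Z = 1 + 0.004145 = 1.004

1.004


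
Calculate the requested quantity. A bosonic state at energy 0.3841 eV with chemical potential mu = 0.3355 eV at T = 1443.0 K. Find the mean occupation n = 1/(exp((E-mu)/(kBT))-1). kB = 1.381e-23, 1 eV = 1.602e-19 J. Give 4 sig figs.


Step 1: (E - mu) = 0.0486 eV
Step 2: x = (E-mu)*eV/(kB*T) = 0.0486*1.602e-19/(1.381e-23*1443.0) = 0.3907
Step 3: exp(x) = 1.478
Step 4: n = 1/(exp(x)-1) = 2.092

2.092


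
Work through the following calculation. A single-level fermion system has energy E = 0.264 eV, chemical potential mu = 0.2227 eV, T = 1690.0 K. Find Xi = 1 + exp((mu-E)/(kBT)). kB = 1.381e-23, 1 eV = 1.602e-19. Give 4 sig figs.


Step 1: (mu - E) = 0.2227 - 0.264 = -0.0413 eV
Step 2: x = (mu-E)*eV/(kB*T) = -0.0413*1.602e-19/(1.381e-23*1690.0) = -0.2835
Step 3: exp(x) = 0.7532
Step 4: Xi = 1 + 0.7532 = 1.753

1.753


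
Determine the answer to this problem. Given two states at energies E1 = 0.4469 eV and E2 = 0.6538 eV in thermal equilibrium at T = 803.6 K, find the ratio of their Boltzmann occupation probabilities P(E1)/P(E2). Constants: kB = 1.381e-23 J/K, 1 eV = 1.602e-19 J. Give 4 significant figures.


Step 1: Compute energy difference dE = E1 - E2 = 0.4469 - 0.6538 = -0.2069 eV
Step 2: Convert to Joules: dE_J = -0.2069 * 1.602e-19 = -3.315e-20 J
Step 3: Compute exponent = -dE_J / (kB * T) = -(-3.315e-20) / (1.381e-23 * 803.6) = 2.987
Step 4: P(E1)/P(E2) = exp(2.987) = 19.82

19.82


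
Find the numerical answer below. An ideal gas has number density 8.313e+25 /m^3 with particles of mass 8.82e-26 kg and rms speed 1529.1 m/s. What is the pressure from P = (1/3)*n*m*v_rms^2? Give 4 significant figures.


Step 1: v_rms^2 = 1529.1^2 = 2.338e+06
Step 2: n*m = 8.313e+25*8.82e-26 = 7.332
Step 3: P = (1/3)*7.332*2.338e+06 = 5.714e+06 Pa

5.714e+06


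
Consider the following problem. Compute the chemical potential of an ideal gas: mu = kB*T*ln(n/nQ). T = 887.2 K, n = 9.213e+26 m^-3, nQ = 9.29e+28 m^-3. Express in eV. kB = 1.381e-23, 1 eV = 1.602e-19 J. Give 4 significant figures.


Step 1: n/nQ = 9.213e+26/9.29e+28 = 0.009917
Step 2: ln(n/nQ) = -4.613
Step 3: mu = kB*T*ln(n/nQ) = 1.225e-20*-4.613 = -5.653e-20 J
Step 4: Convert to eV: -5.653e-20/1.602e-19 = -0.3528 eV

-0.3528


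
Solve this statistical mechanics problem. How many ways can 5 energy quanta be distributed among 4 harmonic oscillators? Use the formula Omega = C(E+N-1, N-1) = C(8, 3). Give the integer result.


Step 1: Use binomial coefficient C(8, 3)
Step 2: Numerator = 8! / 5!
Step 3: Denominator = 3!
Step 4: Omega = 56

56


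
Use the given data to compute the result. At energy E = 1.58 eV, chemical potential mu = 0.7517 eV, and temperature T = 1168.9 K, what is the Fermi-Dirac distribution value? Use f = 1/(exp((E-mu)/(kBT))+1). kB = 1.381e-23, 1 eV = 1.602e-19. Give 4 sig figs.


Step 1: (E - mu) = 1.58 - 0.7517 = 0.8283 eV
Step 2: Convert: (E-mu)*eV = 1.327e-19 J
Step 3: x = (E-mu)*eV/(kB*T) = 8.22
Step 4: f = 1/(exp(8.22)+1) = 0.0002691

0.0002691


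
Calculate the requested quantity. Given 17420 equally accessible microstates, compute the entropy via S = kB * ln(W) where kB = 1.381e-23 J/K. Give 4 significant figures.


Step 1: ln(W) = ln(17420) = 9.765
Step 2: S = kB * ln(W) = 1.381e-23 * 9.765
Step 3: S = 1.349e-22 J/K

1.349e-22


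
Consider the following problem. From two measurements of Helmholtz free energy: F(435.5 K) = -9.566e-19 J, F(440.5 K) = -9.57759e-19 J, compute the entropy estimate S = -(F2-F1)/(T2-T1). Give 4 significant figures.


Step 1: dF = F2 - F1 = -9.57759e-19 - (-9.566e-19) = -1.159e-21 J
Step 2: dT = T2 - T1 = 440.5 - 435.5 = 5 K
Step 3: S = -dF/dT = -(-1.159e-21)/5 = 2.318e-22 J/K

2.318e-22


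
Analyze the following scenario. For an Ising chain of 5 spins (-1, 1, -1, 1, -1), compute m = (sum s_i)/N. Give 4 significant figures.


Step 1: Count up spins (+1): 2, down spins (-1): 3
Step 2: Total magnetization M = 2 - 3 = -1
Step 3: m = M/N = -1/5 = -0.2

-0.2


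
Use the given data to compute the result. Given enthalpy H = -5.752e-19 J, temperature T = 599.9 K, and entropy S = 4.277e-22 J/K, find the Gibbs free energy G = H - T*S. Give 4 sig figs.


Step 1: T*S = 599.9 * 4.277e-22 = 2.566e-19 J
Step 2: G = H - T*S = -5.752e-19 - 2.566e-19
Step 3: G = -8.318e-19 J

-8.318e-19


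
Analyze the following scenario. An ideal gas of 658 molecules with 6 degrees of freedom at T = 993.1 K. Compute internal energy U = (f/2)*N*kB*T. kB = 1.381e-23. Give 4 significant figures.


Step 1: f/2 = 6/2 = 3.0
Step 2: N*kB*T = 658*1.381e-23*993.1 = 9.024e-18
Step 3: U = 3.0 * 9.024e-18 = 2.707e-17 J

2.707e-17


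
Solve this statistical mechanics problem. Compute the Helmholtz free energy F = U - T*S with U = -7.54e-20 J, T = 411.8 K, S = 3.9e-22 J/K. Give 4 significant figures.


Step 1: T*S = 411.8 * 3.9e-22 = 1.606e-19 J
Step 2: F = U - T*S = -7.54e-20 - 1.606e-19
Step 3: F = -2.36e-19 J

-2.36e-19


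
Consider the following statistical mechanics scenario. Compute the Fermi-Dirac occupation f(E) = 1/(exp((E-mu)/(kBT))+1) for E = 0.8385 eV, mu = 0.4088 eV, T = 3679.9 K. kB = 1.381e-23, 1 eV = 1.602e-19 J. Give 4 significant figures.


Step 1: (E - mu) = 0.8385 - 0.4088 = 0.4297 eV
Step 2: Convert: (E-mu)*eV = 6.884e-20 J
Step 3: x = (E-mu)*eV/(kB*T) = 1.355
Step 4: f = 1/(exp(1.355)+1) = 0.2051

0.2051


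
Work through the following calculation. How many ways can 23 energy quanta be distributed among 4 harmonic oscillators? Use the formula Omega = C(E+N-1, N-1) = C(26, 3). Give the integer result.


Step 1: Use binomial coefficient C(26, 3)
Step 2: Numerator = 26! / 23!
Step 3: Denominator = 3!
Step 4: Omega = 2600

2600


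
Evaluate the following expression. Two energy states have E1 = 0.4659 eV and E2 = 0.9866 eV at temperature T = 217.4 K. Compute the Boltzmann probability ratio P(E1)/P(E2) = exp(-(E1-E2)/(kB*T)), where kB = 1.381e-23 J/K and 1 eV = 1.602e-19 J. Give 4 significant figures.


Step 1: Compute energy difference dE = E1 - E2 = 0.4659 - 0.9866 = -0.5207 eV
Step 2: Convert to Joules: dE_J = -0.5207 * 1.602e-19 = -8.342e-20 J
Step 3: Compute exponent = -dE_J / (kB * T) = -(-8.342e-20) / (1.381e-23 * 217.4) = 27.78
Step 4: P(E1)/P(E2) = exp(27.78) = 1.165e+12

1.165e+12


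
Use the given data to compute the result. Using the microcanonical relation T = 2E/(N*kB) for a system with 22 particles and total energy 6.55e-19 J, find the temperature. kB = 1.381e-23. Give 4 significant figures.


Step 1: Numerator = 2*E = 2*6.55e-19 = 1.31e-18 J
Step 2: Denominator = N*kB = 22*1.381e-23 = 3.038e-22
Step 3: T = 1.31e-18 / 3.038e-22 = 4312 K

4312


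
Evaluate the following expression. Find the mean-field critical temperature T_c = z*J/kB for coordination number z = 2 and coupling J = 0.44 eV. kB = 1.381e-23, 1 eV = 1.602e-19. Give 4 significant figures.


Step 1: z*J = 2*0.44 = 0.88 eV
Step 2: Convert to Joules: 0.88*1.602e-19 = 1.41e-19 J
Step 3: T_c = 1.41e-19 / 1.381e-23 = 1.021e+04 K

1.021e+04


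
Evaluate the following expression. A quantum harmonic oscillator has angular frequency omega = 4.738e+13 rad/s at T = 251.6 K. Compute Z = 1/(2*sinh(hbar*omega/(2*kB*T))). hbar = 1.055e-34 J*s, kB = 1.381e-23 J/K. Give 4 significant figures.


Step 1: Compute x = hbar*omega/(kB*T) = 1.055e-34*4.738e+13/(1.381e-23*251.6) = 1.439
Step 2: x/2 = 0.7193
Step 3: sinh(x/2) = 0.783
Step 4: Z = 1/(2*0.783) = 0.6386

0.6386


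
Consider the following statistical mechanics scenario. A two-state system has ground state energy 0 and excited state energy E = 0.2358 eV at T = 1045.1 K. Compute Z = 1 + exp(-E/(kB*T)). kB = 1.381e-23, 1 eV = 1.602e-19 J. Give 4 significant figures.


Step 1: Compute beta*E = E*eV/(kB*T) = 0.2358*1.602e-19/(1.381e-23*1045.1) = 2.617
Step 2: exp(-beta*E) = exp(-2.617) = 0.073
Step 3: Z = 1 + 0.073 = 1.073

1.073


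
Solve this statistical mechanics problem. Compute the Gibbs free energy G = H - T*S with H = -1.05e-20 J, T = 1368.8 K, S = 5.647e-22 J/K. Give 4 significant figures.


Step 1: T*S = 1368.8 * 5.647e-22 = 7.73e-19 J
Step 2: G = H - T*S = -1.05e-20 - 7.73e-19
Step 3: G = -7.835e-19 J

-7.835e-19


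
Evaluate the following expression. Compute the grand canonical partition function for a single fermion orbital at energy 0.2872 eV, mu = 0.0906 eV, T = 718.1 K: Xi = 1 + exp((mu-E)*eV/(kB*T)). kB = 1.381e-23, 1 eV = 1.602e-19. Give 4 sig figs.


Step 1: (mu - E) = 0.0906 - 0.2872 = -0.1966 eV
Step 2: x = (mu-E)*eV/(kB*T) = -0.1966*1.602e-19/(1.381e-23*718.1) = -3.176
Step 3: exp(x) = 0.04176
Step 4: Xi = 1 + 0.04176 = 1.042

1.042


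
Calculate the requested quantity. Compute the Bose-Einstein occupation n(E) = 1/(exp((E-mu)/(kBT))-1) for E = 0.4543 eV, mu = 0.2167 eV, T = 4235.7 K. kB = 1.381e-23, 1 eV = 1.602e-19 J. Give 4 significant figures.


Step 1: (E - mu) = 0.2376 eV
Step 2: x = (E-mu)*eV/(kB*T) = 0.2376*1.602e-19/(1.381e-23*4235.7) = 0.6507
Step 3: exp(x) = 1.917
Step 4: n = 1/(exp(x)-1) = 1.091

1.091


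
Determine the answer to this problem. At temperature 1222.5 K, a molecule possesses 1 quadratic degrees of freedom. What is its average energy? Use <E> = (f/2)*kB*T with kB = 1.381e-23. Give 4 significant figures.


Step 1: f/2 = 1/2 = 0.5
Step 2: kB*T = 1.381e-23 * 1222.5 = 1.688e-20
Step 3: <E> = 0.5 * 1.688e-20 = 8.441e-21 J

8.441e-21


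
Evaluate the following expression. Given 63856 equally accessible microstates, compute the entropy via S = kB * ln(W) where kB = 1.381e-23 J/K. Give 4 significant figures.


Step 1: ln(W) = ln(63856) = 11.06
Step 2: S = kB * ln(W) = 1.381e-23 * 11.06
Step 3: S = 1.528e-22 J/K

1.528e-22


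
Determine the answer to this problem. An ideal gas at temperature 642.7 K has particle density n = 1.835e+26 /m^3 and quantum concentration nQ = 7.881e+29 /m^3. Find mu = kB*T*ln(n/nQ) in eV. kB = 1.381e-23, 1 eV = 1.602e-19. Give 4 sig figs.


Step 1: n/nQ = 1.835e+26/7.881e+29 = 0.0002328
Step 2: ln(n/nQ) = -8.365
Step 3: mu = kB*T*ln(n/nQ) = 8.876e-21*-8.365 = -7.425e-20 J
Step 4: Convert to eV: -7.425e-20/1.602e-19 = -0.4635 eV

-0.4635


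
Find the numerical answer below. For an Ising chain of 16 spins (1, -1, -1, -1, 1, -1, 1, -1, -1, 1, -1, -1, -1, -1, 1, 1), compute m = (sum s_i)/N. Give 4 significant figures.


Step 1: Count up spins (+1): 6, down spins (-1): 10
Step 2: Total magnetization M = 6 - 10 = -4
Step 3: m = M/N = -4/16 = -0.25

-0.25


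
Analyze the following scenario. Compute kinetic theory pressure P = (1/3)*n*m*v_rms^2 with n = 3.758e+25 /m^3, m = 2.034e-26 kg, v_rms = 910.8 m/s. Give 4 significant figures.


Step 1: v_rms^2 = 910.8^2 = 8.296e+05
Step 2: n*m = 3.758e+25*2.034e-26 = 0.7644
Step 3: P = (1/3)*0.7644*8.296e+05 = 2.114e+05 Pa

2.114e+05


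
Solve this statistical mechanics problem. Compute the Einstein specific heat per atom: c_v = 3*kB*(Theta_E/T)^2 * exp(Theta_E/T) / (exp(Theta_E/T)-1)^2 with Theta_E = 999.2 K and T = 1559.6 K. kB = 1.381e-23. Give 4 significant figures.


Step 1: x = Theta_E/T = 999.2/1559.6 = 0.6407
Step 2: x^2 = 0.4105
Step 3: exp(x) = 1.898
Step 4: c_v = 3*1.381e-23*0.4105*1.898/(1.898-1)^2 = 4.004e-23

4.004e-23


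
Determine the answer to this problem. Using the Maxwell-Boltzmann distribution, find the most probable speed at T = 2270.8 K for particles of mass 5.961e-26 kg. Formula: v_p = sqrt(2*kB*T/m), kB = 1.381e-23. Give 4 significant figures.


Step 1: Numerator = 2*kB*T = 2*1.381e-23*2270.8 = 6.272e-20
Step 2: Ratio = 6.272e-20 / 5.961e-26 = 1.052e+06
Step 3: v_p = sqrt(1.052e+06) = 1026 m/s

1026


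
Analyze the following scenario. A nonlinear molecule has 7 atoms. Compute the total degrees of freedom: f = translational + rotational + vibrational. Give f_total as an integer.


Step 1: Translational DOF = 3
Step 2: Rotational DOF (nonlinear) = 3
Step 3: Vibrational DOF = 3*7 - 6 = 15
Step 4: Total = 3 + 3 + 15 = 21

21


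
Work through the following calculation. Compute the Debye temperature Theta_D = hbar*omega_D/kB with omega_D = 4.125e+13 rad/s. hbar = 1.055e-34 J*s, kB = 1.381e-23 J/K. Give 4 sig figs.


Step 1: hbar*omega_D = 1.055e-34 * 4.125e+13 = 4.352e-21 J
Step 2: Theta_D = 4.352e-21 / 1.381e-23
Step 3: Theta_D = 315.1 K

315.1


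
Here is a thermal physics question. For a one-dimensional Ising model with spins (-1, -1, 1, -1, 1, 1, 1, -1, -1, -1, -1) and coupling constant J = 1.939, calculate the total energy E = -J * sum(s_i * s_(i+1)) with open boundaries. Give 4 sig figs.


Step 1: Nearest-neighbor products: 1, -1, -1, -1, 1, 1, -1, 1, 1, 1
Step 2: Sum of products = 2
Step 3: E = -1.939 * 2 = -3.878

-3.878


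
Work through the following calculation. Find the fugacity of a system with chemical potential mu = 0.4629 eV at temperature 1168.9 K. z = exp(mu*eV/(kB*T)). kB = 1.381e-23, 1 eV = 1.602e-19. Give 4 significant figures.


Step 1: Convert mu to Joules: 0.4629*1.602e-19 = 7.416e-20 J
Step 2: kB*T = 1.381e-23*1168.9 = 1.614e-20 J
Step 3: mu/(kB*T) = 4.594
Step 4: z = exp(4.594) = 98.88

98.88


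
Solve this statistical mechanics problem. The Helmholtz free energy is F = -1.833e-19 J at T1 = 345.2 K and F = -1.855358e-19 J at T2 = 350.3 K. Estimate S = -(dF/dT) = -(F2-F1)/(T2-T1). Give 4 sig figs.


Step 1: dF = F2 - F1 = -1.855358e-19 - (-1.833e-19) = -2.2358e-21 J
Step 2: dT = T2 - T1 = 350.3 - 345.2 = 5.1 K
Step 3: S = -dF/dT = -(-2.2358e-21)/5.1 = 4.384e-22 J/K

4.384e-22


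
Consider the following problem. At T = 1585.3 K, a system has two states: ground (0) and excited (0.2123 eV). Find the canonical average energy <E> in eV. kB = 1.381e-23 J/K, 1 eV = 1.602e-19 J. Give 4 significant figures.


Step 1: beta*E = 0.2123*1.602e-19/(1.381e-23*1585.3) = 1.553
Step 2: exp(-beta*E) = 0.2115
Step 3: <E> = 0.2123*0.2115/(1+0.2115) = 0.03706 eV

0.03706


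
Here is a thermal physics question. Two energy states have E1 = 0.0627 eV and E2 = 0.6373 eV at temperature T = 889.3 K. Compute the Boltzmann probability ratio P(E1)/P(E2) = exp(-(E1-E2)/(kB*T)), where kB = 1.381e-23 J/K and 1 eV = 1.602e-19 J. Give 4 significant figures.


Step 1: Compute energy difference dE = E1 - E2 = 0.0627 - 0.6373 = -0.5746 eV
Step 2: Convert to Joules: dE_J = -0.5746 * 1.602e-19 = -9.205e-20 J
Step 3: Compute exponent = -dE_J / (kB * T) = -(-9.205e-20) / (1.381e-23 * 889.3) = 7.495
Step 4: P(E1)/P(E2) = exp(7.495) = 1799

1799


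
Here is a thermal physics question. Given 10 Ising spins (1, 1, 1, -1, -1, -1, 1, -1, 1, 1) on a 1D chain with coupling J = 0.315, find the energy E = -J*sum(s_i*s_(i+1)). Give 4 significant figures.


Step 1: Nearest-neighbor products: 1, 1, -1, 1, 1, -1, -1, -1, 1
Step 2: Sum of products = 1
Step 3: E = -0.315 * 1 = -0.315

-0.315


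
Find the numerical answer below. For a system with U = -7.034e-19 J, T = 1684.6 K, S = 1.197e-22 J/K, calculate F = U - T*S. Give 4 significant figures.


Step 1: T*S = 1684.6 * 1.197e-22 = 2.016e-19 J
Step 2: F = U - T*S = -7.034e-19 - 2.016e-19
Step 3: F = -9.05e-19 J

-9.05e-19


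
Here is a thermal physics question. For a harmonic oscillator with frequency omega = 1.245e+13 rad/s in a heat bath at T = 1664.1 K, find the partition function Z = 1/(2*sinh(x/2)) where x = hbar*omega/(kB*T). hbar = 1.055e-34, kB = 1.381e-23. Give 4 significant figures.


Step 1: Compute x = hbar*omega/(kB*T) = 1.055e-34*1.245e+13/(1.381e-23*1664.1) = 0.05715
Step 2: x/2 = 0.02858
Step 3: sinh(x/2) = 0.02858
Step 4: Z = 1/(2*0.02858) = 17.49

17.49


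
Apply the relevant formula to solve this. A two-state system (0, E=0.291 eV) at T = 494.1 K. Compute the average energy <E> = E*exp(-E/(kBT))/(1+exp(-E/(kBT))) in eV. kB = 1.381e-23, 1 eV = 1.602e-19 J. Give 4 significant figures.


Step 1: beta*E = 0.291*1.602e-19/(1.381e-23*494.1) = 6.832
Step 2: exp(-beta*E) = 0.001079
Step 3: <E> = 0.291*0.001079/(1+0.001079) = 0.0003136 eV

0.0003136


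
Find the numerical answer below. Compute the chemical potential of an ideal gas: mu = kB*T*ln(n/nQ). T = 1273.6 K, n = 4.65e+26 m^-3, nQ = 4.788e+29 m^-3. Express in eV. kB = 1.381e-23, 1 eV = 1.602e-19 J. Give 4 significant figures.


Step 1: n/nQ = 4.65e+26/4.788e+29 = 0.0009712
Step 2: ln(n/nQ) = -6.937
Step 3: mu = kB*T*ln(n/nQ) = 1.759e-20*-6.937 = -1.22e-19 J
Step 4: Convert to eV: -1.22e-19/1.602e-19 = -0.7616 eV

-0.7616


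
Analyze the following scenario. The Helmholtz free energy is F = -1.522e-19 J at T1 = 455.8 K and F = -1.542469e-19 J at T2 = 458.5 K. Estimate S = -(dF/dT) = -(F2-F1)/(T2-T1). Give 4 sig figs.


Step 1: dF = F2 - F1 = -1.542469e-19 - (-1.522e-19) = -2.0469e-21 J
Step 2: dT = T2 - T1 = 458.5 - 455.8 = 2.7 K
Step 3: S = -dF/dT = -(-2.0469e-21)/2.7 = 7.581e-22 J/K

7.581e-22


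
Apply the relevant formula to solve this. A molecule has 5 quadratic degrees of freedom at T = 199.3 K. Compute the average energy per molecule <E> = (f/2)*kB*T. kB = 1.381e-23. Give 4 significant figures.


Step 1: f/2 = 5/2 = 2.5
Step 2: kB*T = 1.381e-23 * 199.3 = 2.752e-21
Step 3: <E> = 2.5 * 2.752e-21 = 6.881e-21 J

6.881e-21


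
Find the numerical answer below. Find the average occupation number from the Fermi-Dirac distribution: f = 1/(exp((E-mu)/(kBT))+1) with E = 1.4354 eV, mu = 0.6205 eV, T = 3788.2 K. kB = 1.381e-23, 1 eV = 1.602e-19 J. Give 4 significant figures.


Step 1: (E - mu) = 1.4354 - 0.6205 = 0.8149 eV
Step 2: Convert: (E-mu)*eV = 1.305e-19 J
Step 3: x = (E-mu)*eV/(kB*T) = 2.495
Step 4: f = 1/(exp(2.495)+1) = 0.07618

0.07618


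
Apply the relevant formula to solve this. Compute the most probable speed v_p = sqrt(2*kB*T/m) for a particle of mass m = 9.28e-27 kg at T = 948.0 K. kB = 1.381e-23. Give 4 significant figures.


Step 1: Numerator = 2*kB*T = 2*1.381e-23*948.0 = 2.618e-20
Step 2: Ratio = 2.618e-20 / 9.28e-27 = 2.822e+06
Step 3: v_p = sqrt(2.822e+06) = 1680 m/s

1680


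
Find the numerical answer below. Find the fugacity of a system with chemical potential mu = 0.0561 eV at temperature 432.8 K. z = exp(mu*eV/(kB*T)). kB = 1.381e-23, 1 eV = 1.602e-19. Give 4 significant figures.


Step 1: Convert mu to Joules: 0.0561*1.602e-19 = 8.987e-21 J
Step 2: kB*T = 1.381e-23*432.8 = 5.977e-21 J
Step 3: mu/(kB*T) = 1.504
Step 4: z = exp(1.504) = 4.498

4.498


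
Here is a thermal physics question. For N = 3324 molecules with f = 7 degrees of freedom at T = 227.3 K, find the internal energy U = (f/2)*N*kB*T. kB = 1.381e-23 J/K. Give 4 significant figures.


Step 1: f/2 = 7/2 = 3.5
Step 2: N*kB*T = 3324*1.381e-23*227.3 = 1.043e-17
Step 3: U = 3.5 * 1.043e-17 = 3.652e-17 J

3.652e-17


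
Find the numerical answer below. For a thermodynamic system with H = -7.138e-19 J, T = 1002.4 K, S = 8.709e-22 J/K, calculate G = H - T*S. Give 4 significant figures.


Step 1: T*S = 1002.4 * 8.709e-22 = 8.73e-19 J
Step 2: G = H - T*S = -7.138e-19 - 8.73e-19
Step 3: G = -1.587e-18 J

-1.587e-18
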